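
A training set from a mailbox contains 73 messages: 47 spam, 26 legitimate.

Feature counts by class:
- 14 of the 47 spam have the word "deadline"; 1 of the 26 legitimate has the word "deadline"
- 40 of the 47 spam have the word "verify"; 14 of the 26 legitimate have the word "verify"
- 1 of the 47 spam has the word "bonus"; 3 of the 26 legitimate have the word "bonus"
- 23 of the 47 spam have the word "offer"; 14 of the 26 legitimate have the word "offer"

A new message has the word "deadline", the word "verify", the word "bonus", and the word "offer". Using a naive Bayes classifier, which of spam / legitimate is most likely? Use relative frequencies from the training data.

spam

spam: (47/73) × (14/47) × (40/47) × (1/47) × (23/47) ≈ 0.00169941
legitimate: (26/73) × (1/26) × (14/26) × (3/26) × (14/26) ≈ 0.000458284
Highest score → spam.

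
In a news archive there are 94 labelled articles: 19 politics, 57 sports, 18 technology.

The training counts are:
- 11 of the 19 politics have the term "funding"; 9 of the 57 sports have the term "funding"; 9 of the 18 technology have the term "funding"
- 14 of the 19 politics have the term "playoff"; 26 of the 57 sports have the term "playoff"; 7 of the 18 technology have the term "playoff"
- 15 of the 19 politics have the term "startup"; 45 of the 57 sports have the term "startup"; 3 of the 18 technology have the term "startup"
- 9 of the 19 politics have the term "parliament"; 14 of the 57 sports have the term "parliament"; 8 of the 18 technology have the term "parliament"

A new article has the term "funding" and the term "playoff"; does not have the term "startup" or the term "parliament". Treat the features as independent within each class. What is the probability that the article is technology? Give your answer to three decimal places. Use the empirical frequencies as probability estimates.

politics: (19/94) × (11/19) × (14/19) × (4/19) × (10/19) ≈ 0.00955415
sports: (57/94) × (9/57) × (26/57) × (12/57) × (43/57) ≈ 0.00693606
technology: (18/94) × (9/18) × (7/18) × (15/18) × (10/18) ≈ 0.017238
P(technology | x) = 0.017238 / 0.03372821 ≈ 0.511

0.511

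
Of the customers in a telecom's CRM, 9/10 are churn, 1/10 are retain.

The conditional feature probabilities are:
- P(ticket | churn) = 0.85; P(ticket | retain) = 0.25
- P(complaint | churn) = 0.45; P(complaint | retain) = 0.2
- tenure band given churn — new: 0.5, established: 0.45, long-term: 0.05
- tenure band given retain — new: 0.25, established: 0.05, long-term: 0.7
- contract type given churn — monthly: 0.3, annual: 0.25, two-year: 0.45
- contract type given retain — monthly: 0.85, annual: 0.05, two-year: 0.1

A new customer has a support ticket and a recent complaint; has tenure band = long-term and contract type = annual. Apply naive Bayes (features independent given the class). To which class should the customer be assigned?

churn: 0.9 × 0.85 × 0.45 × 0.05 × 0.25 = 0.004303125
retain: 0.1 × 0.25 × 0.2 × 0.7 × 0.05 = 0.000175
Highest score → churn.

churn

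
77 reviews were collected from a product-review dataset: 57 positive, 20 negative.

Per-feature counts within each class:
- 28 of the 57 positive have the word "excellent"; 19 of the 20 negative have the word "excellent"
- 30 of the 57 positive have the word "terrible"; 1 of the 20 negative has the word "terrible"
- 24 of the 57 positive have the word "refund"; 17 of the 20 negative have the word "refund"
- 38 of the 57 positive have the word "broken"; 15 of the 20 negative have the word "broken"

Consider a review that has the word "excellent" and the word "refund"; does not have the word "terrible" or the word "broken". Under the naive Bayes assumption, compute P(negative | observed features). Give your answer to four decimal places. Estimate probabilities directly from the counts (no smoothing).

0.6733

positive: (57/77) × (28/57) × (27/57) × (24/57) × (19/57) ≈ 0.0241753
negative: (20/77) × (19/20) × (19/20) × (17/20) × (5/20) ≈ 0.0498133
P(negative | x) = 0.0498133 / 0.0739886 ≈ 0.6733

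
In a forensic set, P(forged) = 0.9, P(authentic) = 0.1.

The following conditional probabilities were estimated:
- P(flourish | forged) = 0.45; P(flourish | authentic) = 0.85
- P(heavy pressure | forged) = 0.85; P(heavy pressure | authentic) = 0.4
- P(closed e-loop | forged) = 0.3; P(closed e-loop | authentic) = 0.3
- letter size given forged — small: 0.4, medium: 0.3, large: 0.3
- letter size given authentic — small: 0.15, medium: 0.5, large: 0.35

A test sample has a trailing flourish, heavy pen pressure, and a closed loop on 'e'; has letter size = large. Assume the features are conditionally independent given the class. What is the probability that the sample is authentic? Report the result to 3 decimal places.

0.103

forged: 0.9 × 0.45 × 0.85 × 0.3 × 0.3 = 0.0309825
authentic: 0.1 × 0.85 × 0.4 × 0.3 × 0.35 = 0.00357
P(authentic | x) = 0.00357 / 0.0345525 ≈ 0.103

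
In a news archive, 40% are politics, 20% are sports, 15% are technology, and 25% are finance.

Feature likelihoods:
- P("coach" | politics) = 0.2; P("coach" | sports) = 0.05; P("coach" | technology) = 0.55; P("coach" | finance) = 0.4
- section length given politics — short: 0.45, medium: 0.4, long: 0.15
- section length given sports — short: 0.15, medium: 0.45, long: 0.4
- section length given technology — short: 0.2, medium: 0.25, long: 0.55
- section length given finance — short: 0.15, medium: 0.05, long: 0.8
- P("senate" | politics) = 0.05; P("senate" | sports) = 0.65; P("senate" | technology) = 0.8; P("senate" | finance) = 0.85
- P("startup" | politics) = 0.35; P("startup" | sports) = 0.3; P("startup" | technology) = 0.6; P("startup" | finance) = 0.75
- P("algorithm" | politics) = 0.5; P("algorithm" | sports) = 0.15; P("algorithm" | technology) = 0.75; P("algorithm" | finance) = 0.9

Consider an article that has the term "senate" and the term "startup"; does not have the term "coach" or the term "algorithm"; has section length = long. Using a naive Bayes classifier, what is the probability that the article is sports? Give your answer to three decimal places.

politics: 0.4 × (1−0.2) × 0.15 × 0.05 × 0.35 × (1−0.5) = 0.00042
sports: 0.2 × (1−0.05) × 0.4 × 0.65 × 0.3 × (1−0.15) = 0.012597
technology: 0.15 × (1−0.55) × 0.55 × 0.8 × 0.6 × (1−0.75) = 0.004455
finance: 0.25 × (1−0.4) × 0.8 × 0.85 × 0.75 × (1−0.9) = 0.00765
P(sports | x) = 0.012597 / 0.025122 ≈ 0.501

0.501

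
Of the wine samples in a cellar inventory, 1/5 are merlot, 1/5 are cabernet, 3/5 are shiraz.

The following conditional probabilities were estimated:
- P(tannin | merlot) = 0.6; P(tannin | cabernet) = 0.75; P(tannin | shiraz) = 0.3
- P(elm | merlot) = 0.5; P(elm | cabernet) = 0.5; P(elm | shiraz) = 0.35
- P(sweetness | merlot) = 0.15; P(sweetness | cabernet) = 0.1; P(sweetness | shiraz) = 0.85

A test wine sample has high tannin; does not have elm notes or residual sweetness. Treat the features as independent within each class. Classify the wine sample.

merlot: 0.2 × 0.6 × (1−0.5) × (1−0.15) = 0.051
cabernet: 0.2 × 0.75 × (1−0.5) × (1−0.1) = 0.0675
shiraz: 0.6 × 0.3 × (1−0.35) × (1−0.85) = 0.01755
Highest score → cabernet.

cabernet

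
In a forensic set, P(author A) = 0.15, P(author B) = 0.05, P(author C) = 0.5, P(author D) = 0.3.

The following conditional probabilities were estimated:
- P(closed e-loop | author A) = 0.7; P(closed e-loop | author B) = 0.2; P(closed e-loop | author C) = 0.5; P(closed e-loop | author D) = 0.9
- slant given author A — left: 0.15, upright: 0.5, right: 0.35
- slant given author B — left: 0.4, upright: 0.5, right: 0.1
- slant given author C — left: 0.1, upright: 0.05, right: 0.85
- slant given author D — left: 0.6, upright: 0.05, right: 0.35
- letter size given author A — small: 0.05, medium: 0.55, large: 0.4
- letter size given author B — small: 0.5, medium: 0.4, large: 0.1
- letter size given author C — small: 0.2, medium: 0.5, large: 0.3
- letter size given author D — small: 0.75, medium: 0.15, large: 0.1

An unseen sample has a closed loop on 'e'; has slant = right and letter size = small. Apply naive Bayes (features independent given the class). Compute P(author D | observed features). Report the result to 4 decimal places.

author A: 0.15 × 0.7 × 0.35 × 0.05 = 0.0018375
author B: 0.05 × 0.2 × 0.1 × 0.5 = 0.0005
author C: 0.5 × 0.5 × 0.85 × 0.2 = 0.0425
author D: 0.3 × 0.9 × 0.35 × 0.75 = 0.070875
P(author D | x) = 0.070875 / 0.1157125 ≈ 0.6125

0.6125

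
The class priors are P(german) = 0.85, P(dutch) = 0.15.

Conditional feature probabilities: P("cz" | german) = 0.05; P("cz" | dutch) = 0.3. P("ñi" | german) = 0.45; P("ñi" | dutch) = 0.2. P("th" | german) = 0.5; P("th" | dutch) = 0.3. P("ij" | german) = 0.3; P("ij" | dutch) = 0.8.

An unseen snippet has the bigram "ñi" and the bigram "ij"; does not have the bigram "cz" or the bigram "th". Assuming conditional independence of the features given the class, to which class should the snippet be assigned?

german: 0.85 × (1−0.05) × 0.45 × (1−0.5) × 0.3 = 0.05450625
dutch: 0.15 × (1−0.3) × 0.2 × (1−0.3) × 0.8 = 0.01176
Highest score → german.

german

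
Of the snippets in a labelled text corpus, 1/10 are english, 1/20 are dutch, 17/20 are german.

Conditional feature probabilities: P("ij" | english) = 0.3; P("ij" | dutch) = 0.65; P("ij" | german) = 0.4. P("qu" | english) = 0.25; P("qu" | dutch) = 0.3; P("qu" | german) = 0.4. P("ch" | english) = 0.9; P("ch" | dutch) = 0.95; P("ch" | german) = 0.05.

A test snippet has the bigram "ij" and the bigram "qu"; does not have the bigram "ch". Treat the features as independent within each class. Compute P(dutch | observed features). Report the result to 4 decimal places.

0.0037

english: 0.1 × 0.3 × 0.25 × (1−0.9) = 0.00075
dutch: 0.05 × 0.65 × 0.3 × (1−0.95) = 0.0004875
german: 0.85 × 0.4 × 0.4 × (1−0.05) = 0.1292
P(dutch | x) = 0.0004875 / 0.1304375 ≈ 0.0037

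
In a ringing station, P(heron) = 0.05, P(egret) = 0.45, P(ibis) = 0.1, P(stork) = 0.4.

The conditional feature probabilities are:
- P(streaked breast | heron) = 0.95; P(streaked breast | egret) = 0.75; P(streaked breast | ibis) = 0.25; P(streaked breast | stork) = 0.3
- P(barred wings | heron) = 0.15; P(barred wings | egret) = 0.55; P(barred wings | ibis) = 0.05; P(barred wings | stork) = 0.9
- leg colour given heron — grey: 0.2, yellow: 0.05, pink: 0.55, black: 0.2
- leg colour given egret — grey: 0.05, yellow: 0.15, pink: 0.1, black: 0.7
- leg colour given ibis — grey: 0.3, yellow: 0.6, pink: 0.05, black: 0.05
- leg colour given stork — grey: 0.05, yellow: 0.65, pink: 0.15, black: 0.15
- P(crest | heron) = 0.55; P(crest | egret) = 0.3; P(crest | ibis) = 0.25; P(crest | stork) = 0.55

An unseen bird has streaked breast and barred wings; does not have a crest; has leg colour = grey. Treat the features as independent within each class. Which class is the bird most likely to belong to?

egret

heron: 0.05 × 0.95 × 0.15 × 0.2 × (1−0.55) = 0.00064125
egret: 0.45 × 0.75 × 0.55 × 0.05 × (1−0.3) = 0.006496875
ibis: 0.1 × 0.25 × 0.05 × 0.3 × (1−0.25) = 0.00028125
stork: 0.4 × 0.3 × 0.9 × 0.05 × (1−0.55) = 0.00243
Highest score → egret.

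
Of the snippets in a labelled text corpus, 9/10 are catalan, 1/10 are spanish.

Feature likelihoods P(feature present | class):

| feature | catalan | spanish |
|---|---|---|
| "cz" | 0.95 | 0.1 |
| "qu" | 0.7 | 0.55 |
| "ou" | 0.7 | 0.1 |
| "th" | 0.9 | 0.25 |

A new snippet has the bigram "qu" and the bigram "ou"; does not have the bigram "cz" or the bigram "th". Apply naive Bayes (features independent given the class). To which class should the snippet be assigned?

spanish

catalan: 0.9 × (1−0.95) × 0.7 × 0.7 × (1−0.9) = 0.002205
spanish: 0.1 × (1−0.1) × 0.55 × 0.1 × (1−0.25) = 0.0037125
Highest score → spanish.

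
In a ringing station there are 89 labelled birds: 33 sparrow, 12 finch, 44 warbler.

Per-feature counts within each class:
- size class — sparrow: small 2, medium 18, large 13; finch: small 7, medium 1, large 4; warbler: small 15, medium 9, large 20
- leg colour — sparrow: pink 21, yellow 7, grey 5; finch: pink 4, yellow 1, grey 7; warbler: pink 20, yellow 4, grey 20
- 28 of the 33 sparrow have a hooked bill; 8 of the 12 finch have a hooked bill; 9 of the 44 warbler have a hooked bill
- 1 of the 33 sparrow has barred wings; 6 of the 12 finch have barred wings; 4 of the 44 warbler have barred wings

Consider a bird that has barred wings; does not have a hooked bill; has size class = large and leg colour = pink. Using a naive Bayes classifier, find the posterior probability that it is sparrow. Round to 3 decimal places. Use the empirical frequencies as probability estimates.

0.041

sparrow: (33/89) × (13/33) × (21/33) × (5/33) × (1/33) ≈ 0.000426777
finch: (12/89) × (4/12) × (4/12) × (4/12) × (6/12) ≈ 0.00249688
warbler: (44/89) × (20/44) × (20/44) × (35/44) × (4/44) ≈ 0.00738652
P(sparrow | x) = 0.000426777 / 0.010310177 ≈ 0.041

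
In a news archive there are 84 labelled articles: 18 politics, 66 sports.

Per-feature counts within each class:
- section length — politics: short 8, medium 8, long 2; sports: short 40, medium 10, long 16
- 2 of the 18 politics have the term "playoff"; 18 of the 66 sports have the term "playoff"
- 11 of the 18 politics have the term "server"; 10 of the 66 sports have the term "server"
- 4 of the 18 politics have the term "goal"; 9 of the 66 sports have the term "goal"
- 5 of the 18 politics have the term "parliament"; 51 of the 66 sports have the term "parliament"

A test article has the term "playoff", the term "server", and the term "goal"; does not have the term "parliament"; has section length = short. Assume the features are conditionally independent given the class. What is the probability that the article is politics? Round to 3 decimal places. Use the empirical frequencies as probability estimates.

0.630

politics: (18/84) × (8/18) × (2/18) × (11/18) × (4/18) × (13/18) ≈ 0.00103788
sports: (66/84) × (40/66) × (18/66) × (10/66) × (9/66) × (15/66) ≈ 0.000609833
P(politics | x) = 0.00103788 / 0.001647713 ≈ 0.630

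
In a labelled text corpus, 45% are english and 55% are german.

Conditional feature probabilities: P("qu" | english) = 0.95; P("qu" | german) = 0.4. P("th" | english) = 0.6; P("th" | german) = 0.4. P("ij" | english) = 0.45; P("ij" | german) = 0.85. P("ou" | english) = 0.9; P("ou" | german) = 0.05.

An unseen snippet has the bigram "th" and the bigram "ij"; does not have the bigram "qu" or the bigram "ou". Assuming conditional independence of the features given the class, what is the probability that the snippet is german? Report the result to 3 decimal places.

0.994

english: 0.45 × (1−0.95) × 0.6 × 0.45 × (1−0.9) = 0.0006075
german: 0.55 × (1−0.4) × 0.4 × 0.85 × (1−0.05) = 0.10659
P(german | x) = 0.10659 / 0.1071975 ≈ 0.994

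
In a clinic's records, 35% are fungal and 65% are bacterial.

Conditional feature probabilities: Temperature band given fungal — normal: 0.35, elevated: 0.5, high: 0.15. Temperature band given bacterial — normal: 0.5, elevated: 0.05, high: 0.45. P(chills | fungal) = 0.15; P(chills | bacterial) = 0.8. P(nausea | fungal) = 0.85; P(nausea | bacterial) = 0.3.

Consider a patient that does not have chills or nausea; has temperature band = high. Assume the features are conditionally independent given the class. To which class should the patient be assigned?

bacterial

fungal: 0.35 × 0.15 × (1−0.15) × (1−0.85) = 0.00669375
bacterial: 0.65 × 0.45 × (1−0.8) × (1−0.3) = 0.04095
Highest score → bacterial.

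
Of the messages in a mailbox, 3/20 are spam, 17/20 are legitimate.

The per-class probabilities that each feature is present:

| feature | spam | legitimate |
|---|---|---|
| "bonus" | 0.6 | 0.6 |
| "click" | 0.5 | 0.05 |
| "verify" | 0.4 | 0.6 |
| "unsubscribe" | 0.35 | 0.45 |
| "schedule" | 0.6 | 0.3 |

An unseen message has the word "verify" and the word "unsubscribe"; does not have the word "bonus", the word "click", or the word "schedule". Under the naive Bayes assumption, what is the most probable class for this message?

legitimate

spam: 0.15 × (1−0.6) × (1−0.5) × 0.4 × 0.35 × (1−0.6) = 0.00168
legitimate: 0.85 × (1−0.6) × (1−0.05) × 0.6 × 0.45 × (1−0.3) = 0.061047
Highest score → legitimate.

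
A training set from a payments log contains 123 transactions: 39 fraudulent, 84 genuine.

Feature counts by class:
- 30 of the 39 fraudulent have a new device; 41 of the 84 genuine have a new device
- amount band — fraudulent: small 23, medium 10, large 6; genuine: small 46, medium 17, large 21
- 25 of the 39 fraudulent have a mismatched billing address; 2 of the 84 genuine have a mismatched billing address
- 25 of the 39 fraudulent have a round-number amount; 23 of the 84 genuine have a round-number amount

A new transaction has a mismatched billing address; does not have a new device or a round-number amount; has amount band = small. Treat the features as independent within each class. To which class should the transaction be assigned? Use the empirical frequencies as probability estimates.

fraudulent: (39/123) × (9/39) × (23/39) × (25/39) × (14/39) ≈ 0.00992978
genuine: (84/123) × (43/84) × (46/84) × (2/84) × (61/84) ≈ 0.00331012
Highest score → fraudulent.

fraudulent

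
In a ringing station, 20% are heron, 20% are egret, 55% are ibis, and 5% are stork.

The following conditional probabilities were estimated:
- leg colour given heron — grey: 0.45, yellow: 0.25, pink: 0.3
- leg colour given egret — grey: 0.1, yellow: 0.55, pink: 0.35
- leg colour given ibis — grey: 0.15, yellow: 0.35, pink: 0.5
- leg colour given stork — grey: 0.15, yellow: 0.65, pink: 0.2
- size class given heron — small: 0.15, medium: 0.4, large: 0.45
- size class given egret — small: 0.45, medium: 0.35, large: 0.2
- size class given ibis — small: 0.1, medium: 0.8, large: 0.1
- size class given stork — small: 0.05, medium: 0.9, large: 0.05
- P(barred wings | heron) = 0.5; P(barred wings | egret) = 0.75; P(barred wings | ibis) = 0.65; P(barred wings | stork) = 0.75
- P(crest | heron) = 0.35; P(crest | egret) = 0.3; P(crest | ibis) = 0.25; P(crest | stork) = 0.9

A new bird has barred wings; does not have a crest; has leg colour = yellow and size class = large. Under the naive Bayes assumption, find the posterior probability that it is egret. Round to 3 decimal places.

heron: 0.2 × 0.25 × 0.45 × 0.5 × (1−0.35) = 0.0073125
egret: 0.2 × 0.55 × 0.2 × 0.75 × (1−0.3) = 0.01155
ibis: 0.55 × 0.35 × 0.1 × 0.65 × (1−0.25) = 0.009384375
stork: 0.05 × 0.65 × 0.05 × 0.75 × (1−0.9) = 0.000121875
P(egret | x) = 0.01155 / 0.02836875 ≈ 0.407

0.407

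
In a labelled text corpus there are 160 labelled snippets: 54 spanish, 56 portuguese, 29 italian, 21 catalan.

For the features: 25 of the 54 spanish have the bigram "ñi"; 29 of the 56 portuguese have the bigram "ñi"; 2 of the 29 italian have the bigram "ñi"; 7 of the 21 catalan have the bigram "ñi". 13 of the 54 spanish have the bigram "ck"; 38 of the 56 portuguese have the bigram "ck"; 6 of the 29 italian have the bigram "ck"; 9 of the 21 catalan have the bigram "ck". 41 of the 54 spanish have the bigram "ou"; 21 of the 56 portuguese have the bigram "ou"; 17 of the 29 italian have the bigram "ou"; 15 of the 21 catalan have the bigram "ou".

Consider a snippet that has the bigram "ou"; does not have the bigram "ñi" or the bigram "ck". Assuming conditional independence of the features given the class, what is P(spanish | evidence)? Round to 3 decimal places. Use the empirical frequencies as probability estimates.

spanish: (54/160) × (29/54) × (41/54) × (41/54) ≈ 0.104486
portuguese: (56/160) × (27/56) × (18/56) × (21/56) ≈ 0.0203404
italian: (29/160) × (27/29) × (23/29) × (17/29) ≈ 0.0784557
catalan: (21/160) × (14/21) × (12/21) × (15/21) ≈ 0.0357143
P(spanish | x) = 0.104486 / 0.2389964 ≈ 0.437

0.437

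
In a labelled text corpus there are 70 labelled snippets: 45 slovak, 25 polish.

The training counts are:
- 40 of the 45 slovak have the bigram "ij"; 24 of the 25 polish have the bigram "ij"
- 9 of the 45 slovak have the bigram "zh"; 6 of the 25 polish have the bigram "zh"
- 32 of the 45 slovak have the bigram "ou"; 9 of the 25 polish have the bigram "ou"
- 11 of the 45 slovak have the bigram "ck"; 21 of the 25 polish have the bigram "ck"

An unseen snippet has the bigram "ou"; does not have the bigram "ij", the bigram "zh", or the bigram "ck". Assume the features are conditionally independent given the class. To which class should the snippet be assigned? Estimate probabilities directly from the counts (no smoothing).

slovak: (45/70) × (5/45) × (36/45) × (32/45) × (34/45) ≈ 0.0307019
polish: (25/70) × (1/25) × (19/25) × (9/25) × (4/25) ≈ 0.000625371
Highest score → slovak.

slovak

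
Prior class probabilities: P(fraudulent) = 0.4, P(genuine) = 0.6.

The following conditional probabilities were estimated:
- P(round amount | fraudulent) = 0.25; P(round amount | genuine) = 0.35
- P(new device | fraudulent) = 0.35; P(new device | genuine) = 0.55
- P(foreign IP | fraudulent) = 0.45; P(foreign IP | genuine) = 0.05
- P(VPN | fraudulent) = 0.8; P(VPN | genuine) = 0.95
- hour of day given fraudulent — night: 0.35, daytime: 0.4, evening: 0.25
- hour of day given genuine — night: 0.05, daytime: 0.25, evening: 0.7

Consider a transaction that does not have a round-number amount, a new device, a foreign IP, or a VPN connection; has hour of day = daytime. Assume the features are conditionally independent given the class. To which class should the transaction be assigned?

fraudulent: 0.4 × (1−0.25) × (1−0.35) × (1−0.45) × (1−0.8) × 0.4 = 0.00858
genuine: 0.6 × (1−0.35) × (1−0.55) × (1−0.05) × (1−0.95) × 0.25 = 0.0020840625
Highest score → fraudulent.

fraudulent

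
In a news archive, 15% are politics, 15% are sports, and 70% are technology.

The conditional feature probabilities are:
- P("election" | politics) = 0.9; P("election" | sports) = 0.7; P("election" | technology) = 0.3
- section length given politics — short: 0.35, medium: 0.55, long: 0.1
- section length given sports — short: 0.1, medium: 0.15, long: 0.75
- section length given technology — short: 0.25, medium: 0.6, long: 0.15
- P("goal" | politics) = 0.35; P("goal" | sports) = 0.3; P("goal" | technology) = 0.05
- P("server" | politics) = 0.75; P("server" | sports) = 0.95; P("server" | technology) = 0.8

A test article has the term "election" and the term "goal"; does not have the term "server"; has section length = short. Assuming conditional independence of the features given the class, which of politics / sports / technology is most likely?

politics

politics: 0.15 × 0.9 × 0.35 × 0.35 × (1−0.75) = 0.004134375
sports: 0.15 × 0.7 × 0.1 × 0.3 × (1−0.95) = 0.0001575
technology: 0.7 × 0.3 × 0.25 × 0.05 × (1−0.8) = 0.000525
Highest score → politics.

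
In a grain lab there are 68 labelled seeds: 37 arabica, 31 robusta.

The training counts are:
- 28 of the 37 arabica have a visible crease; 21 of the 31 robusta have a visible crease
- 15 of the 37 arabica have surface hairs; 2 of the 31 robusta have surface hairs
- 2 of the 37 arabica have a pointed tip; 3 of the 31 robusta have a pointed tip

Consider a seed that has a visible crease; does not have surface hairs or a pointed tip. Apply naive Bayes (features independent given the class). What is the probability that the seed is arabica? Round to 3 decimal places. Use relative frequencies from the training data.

0.470

arabica: (37/68) × (28/37) × (22/37) × (35/37) ≈ 0.231599
robusta: (31/68) × (21/31) × (29/31) × (28/31) ≈ 0.260941
P(arabica | x) = 0.231599 / 0.49254 ≈ 0.470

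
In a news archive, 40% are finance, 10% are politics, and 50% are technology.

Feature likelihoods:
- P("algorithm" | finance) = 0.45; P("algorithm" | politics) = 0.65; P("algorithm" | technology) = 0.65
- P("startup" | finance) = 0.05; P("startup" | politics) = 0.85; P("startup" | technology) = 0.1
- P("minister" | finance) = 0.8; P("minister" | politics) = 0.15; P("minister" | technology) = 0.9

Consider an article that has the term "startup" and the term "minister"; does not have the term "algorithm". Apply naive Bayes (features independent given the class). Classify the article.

finance: 0.4 × (1−0.45) × 0.05 × 0.8 = 0.0088
politics: 0.1 × (1−0.65) × 0.85 × 0.15 = 0.0044625
technology: 0.5 × (1−0.65) × 0.1 × 0.9 = 0.01575
Highest score → technology.

technology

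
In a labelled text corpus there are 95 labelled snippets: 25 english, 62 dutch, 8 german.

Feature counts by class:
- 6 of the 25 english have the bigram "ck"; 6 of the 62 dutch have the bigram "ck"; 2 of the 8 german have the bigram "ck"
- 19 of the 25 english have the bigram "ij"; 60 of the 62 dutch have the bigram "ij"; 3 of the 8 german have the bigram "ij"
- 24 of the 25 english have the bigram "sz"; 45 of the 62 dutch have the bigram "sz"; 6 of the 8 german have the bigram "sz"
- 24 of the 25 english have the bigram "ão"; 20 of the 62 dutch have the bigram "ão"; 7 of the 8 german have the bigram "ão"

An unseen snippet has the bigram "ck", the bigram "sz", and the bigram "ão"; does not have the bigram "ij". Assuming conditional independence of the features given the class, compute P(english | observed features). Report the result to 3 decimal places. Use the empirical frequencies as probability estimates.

0.605

english: (25/95) × (6/25) × (6/25) × (24/25) × (24/25) ≈ 0.0139695
dutch: (62/95) × (6/62) × (2/62) × (45/62) × (20/62) ≈ 0.000477007
german: (8/95) × (2/8) × (5/8) × (6/8) × (7/8) ≈ 0.00863487
P(english | x) = 0.0139695 / 0.023081377 ≈ 0.605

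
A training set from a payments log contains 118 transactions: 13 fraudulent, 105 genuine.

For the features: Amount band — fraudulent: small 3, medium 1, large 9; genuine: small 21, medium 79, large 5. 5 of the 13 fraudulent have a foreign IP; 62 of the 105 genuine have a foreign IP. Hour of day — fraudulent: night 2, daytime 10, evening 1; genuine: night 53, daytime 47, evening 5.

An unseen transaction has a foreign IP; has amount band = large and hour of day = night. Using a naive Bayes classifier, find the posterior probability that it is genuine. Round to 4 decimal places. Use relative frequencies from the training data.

fraudulent: (13/118) × (9/13) × (5/13) × (2/13) ≈ 0.00451309
genuine: (105/118) × (5/105) × (62/105) × (53/105) ≈ 0.0126292
P(genuine | x) = 0.0126292 / 0.01714229 ≈ 0.7367

0.7367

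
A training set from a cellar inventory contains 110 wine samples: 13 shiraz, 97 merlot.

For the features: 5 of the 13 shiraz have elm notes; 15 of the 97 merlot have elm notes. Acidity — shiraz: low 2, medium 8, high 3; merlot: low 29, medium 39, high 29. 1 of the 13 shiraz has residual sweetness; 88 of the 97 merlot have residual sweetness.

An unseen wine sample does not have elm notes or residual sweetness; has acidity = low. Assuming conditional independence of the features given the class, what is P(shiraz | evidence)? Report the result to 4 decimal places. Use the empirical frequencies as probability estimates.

0.3331

shiraz: (13/110) × (8/13) × (2/13) × (12/13) ≈ 0.0103281
merlot: (97/110) × (82/97) × (29/97) × (9/97) ≈ 0.0206785
P(shiraz | x) = 0.0103281 / 0.0310066 ≈ 0.3331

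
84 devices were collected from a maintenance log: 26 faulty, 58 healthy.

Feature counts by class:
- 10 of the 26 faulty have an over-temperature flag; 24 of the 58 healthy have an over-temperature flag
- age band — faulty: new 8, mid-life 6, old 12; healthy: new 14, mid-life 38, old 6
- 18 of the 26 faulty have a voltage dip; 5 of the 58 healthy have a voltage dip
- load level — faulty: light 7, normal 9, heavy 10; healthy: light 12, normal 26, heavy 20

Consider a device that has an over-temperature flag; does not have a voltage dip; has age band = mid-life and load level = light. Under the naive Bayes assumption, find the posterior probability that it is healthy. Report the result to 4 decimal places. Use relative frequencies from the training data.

faulty: (26/84) × (10/26) × (6/26) × (8/26) × (7/26) ≈ 0.00227583
healthy: (58/84) × (24/58) × (38/58) × (53/58) × (12/58) ≈ 0.0353907
P(healthy | x) = 0.0353907 / 0.03766653 ≈ 0.9396

0.9396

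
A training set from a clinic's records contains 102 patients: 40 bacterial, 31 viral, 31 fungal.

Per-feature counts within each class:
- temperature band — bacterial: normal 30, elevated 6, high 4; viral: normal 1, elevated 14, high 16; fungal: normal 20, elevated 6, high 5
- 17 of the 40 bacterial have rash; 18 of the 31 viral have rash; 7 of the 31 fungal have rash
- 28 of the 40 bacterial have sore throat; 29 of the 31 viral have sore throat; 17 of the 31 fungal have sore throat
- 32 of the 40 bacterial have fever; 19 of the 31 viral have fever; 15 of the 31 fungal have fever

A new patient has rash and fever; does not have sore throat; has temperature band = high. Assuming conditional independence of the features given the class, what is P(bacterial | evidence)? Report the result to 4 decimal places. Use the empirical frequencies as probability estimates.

0.3992

bacterial: (40/102) × (4/40) × (17/40) × (12/40) × (32/40) = 0.004
viral: (31/102) × (16/31) × (18/31) × (2/31) × (19/31) ≈ 0.00360156
fungal: (31/102) × (5/31) × (7/31) × (14/31) × (15/31) ≈ 0.00241881
P(bacterial | x) = 0.004 / 0.01002037 ≈ 0.3992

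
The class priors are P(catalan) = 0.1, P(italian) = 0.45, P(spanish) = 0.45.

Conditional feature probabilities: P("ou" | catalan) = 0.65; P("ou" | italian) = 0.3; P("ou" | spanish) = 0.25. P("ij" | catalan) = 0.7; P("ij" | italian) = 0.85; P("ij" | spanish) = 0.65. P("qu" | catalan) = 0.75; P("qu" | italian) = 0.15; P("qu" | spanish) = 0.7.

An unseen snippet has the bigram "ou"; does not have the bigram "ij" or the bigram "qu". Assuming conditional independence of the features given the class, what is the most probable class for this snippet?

italian

catalan: 0.1 × 0.65 × (1−0.7) × (1−0.75) = 0.004875
italian: 0.45 × 0.3 × (1−0.85) × (1−0.15) = 0.0172125
spanish: 0.45 × 0.25 × (1−0.65) × (1−0.7) = 0.0118125
Highest score → italian.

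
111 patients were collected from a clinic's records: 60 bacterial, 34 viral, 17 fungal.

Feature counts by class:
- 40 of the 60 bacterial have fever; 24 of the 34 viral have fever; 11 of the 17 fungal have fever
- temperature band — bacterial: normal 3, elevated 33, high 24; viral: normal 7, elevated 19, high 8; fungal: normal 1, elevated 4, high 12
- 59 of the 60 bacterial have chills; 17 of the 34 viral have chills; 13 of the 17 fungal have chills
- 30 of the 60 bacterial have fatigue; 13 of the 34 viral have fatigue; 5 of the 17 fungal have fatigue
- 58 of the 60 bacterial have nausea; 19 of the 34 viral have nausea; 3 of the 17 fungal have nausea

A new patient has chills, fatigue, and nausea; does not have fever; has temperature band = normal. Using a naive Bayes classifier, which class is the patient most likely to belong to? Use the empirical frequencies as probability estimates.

bacterial: (60/111) × (20/60) × (3/60) × (59/60) × (30/60) × (58/60) ≈ 0.00428178
viral: (34/111) × (10/34) × (7/34) × (17/34) × (13/34) × (19/34) ≈ 0.00198155
fungal: (17/111) × (6/17) × (1/17) × (13/17) × (5/17) × (3/17) ≈ 0.000126202
Highest score → bacterial.

bacterial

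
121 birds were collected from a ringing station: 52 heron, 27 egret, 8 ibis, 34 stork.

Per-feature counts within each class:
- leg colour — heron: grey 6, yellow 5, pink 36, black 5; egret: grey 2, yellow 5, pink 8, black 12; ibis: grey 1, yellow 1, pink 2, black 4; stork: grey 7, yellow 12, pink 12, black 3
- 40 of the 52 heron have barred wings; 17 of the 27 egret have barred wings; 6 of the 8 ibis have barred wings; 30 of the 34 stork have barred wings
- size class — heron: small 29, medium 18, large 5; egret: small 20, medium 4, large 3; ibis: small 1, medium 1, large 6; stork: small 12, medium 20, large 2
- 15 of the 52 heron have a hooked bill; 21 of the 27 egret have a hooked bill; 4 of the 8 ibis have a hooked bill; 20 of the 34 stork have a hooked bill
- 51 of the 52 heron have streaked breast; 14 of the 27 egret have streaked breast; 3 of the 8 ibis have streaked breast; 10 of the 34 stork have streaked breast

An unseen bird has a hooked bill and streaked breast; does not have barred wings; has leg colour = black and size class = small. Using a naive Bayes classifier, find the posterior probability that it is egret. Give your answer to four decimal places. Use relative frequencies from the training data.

heron: (52/121) × (5/52) × (12/52) × (29/52) × (15/52) × (51/52) ≈ 0.00150457
egret: (27/121) × (12/27) × (10/27) × (20/27) × (21/27) × (14/27) ≈ 0.0109728
ibis: (8/121) × (4/8) × (2/8) × (1/8) × (4/8) × (3/8) ≈ 0.000193698
stork: (34/121) × (3/34) × (4/34) × (12/34) × (20/34) × (10/34) ≈ 0.000178111
P(egret | x) = 0.0109728 / 0.012849179 ≈ 0.8540

0.8540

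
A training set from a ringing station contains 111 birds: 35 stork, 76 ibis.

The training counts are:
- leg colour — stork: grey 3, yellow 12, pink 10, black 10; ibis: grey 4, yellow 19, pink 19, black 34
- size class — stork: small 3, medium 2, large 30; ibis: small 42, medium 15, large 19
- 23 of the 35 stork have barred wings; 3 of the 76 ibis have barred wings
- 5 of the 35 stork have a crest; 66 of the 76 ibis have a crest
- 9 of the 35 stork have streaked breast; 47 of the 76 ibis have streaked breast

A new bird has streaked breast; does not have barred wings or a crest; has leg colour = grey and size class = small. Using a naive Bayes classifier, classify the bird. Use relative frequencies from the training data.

ibis

stork: (35/111) × (3/35) × (3/35) × (12/35) × (30/35) × (9/35) ≈ 0.000175062
ibis: (76/111) × (4/76) × (42/76) × (73/76) × (10/76) × (47/76) ≈ 0.00155651
Highest score → ibis.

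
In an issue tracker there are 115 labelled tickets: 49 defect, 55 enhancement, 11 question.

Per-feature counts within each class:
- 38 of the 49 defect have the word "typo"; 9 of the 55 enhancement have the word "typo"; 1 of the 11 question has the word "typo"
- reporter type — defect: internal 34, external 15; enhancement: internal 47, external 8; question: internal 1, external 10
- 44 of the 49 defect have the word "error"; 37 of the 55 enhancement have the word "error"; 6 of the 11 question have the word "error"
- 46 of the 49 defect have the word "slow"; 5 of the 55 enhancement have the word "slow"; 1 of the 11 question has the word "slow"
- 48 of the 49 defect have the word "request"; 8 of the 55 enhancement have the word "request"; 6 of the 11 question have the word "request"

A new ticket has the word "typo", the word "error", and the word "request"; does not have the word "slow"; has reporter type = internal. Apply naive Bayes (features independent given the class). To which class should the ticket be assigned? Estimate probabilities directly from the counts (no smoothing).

defect

defect: (49/115) × (38/49) × (34/49) × (44/49) × (3/49) × (48/49) ≈ 0.012348
enhancement: (55/115) × (9/55) × (47/55) × (37/55) × (50/55) × (8/55) ≈ 0.00594913
question: (11/115) × (1/11) × (1/11) × (6/11) × (10/11) × (6/11) ≈ 0.000213813
Highest score → defect.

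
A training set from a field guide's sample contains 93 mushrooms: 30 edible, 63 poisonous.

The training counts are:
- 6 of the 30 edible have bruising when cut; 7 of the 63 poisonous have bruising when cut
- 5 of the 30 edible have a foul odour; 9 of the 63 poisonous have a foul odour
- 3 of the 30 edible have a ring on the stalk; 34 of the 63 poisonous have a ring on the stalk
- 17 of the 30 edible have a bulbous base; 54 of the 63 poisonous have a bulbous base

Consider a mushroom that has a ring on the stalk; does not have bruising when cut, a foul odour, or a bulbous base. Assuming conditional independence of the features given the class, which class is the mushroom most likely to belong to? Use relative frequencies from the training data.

poisonous

edible: (30/93) × (24/30) × (25/30) × (3/30) × (13/30) ≈ 0.009319
poisonous: (63/93) × (56/63) × (54/63) × (34/63) × (9/63) ≈ 0.0397923
Highest score → poisonous.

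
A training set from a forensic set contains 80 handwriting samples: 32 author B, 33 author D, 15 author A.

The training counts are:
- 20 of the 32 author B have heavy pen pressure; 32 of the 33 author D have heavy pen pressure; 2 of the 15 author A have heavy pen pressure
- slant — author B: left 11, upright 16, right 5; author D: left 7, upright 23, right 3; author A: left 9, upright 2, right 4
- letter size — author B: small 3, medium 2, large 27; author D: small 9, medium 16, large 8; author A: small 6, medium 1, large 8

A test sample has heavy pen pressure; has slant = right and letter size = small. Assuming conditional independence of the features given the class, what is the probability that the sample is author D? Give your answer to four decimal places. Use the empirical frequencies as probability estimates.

author B: (32/80) × (20/32) × (5/32) × (3/32) = 0.003662109375
author D: (33/80) × (32/33) × (3/33) × (9/33) ≈ 0.00991736
author A: (15/80) × (2/15) × (4/15) × (6/15) ≈ 0.00266667
P(author D | x) = 0.00991736 / 0.016246139375 ≈ 0.6104

0.6104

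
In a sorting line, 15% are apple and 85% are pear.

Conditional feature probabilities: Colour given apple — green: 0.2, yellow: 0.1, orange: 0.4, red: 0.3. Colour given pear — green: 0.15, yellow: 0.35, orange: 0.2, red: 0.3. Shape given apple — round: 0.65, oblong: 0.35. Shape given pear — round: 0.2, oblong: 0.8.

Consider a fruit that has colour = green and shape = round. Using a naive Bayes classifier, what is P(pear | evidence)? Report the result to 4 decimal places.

0.5667

apple: 0.15 × 0.2 × 0.65 = 0.0195
pear: 0.85 × 0.15 × 0.2 = 0.0255
P(pear | x) = 0.0255 / 0.045 ≈ 0.5667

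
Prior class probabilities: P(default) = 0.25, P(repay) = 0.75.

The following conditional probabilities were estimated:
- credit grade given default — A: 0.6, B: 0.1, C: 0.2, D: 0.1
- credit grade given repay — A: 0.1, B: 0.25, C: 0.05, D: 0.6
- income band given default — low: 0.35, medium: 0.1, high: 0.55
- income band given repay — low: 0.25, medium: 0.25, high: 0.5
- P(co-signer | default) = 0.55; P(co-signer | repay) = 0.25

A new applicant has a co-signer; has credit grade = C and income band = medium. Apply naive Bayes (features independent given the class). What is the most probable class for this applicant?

default: 0.25 × 0.2 × 0.1 × 0.55 = 0.00275
repay: 0.75 × 0.05 × 0.25 × 0.25 = 0.00234375
Highest score → default.

default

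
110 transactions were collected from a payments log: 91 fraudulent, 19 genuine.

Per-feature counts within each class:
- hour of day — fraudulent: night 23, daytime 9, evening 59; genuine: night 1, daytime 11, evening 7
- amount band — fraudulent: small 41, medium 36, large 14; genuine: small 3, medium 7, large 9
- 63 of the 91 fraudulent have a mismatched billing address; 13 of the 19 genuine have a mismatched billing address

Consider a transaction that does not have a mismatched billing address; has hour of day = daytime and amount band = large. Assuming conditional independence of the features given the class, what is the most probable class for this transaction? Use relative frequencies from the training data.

fraudulent: (91/110) × (9/91) × (14/91) × (28/91) ≈ 0.00387305
genuine: (19/110) × (11/19) × (9/19) × (6/19) ≈ 0.0149584
Highest score → genuine.

genuine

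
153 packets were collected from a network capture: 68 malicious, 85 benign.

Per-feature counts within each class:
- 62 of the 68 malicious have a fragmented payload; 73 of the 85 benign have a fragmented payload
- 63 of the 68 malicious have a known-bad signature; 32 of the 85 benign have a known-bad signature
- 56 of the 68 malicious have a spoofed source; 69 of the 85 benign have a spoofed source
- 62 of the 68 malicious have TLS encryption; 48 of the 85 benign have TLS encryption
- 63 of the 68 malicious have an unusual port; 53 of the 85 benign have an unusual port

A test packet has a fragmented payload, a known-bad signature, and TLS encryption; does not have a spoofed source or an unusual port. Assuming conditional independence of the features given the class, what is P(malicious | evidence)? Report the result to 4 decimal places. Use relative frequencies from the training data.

0.3819

malicious: (68/153) × (62/68) × (63/68) × (12/68) × (62/68) × (5/68) ≈ 0.00444169
benign: (85/153) × (73/85) × (32/85) × (16/85) × (48/85) × (32/85) ≈ 0.00718815
P(malicious | x) = 0.00444169 / 0.01162984 ≈ 0.3819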